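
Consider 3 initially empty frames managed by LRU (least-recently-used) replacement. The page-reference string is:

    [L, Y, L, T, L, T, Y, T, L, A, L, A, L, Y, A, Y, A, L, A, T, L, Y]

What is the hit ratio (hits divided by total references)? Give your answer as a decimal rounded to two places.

L → fault, frames (L)
Y → fault, frames (L Y)
L → hit
T → fault, frames (Y L T)
L → hit
T → hit
Y → hit
T → hit
L → hit
A → fault, evict Y, frames (T L A)
L → hit
A → hit
L → hit
Y → fault, evict T, frames (A L Y)
A → hit
Y → hit
A → hit
L → hit
A → hit
T → fault, evict Y, frames (L A T)
L → hit
Y → fault, evict A, frames (T L Y)
Hits: 15 of 22 references → 15/22 = 0.6818.

0.68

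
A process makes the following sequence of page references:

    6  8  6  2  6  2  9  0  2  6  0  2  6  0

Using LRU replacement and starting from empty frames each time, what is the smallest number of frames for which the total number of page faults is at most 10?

3

f=1: 14 faults
f=2: 11 faults
f=3: 6 faults
f=4: 5 faults
f=5: 5 faults
Smallest f with faults ≤ 10 is 3.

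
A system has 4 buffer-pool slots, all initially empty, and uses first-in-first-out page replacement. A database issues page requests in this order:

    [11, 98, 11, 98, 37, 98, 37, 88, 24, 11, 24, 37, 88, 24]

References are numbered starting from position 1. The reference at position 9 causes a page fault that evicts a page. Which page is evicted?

11

pos 1: 11 -> miss, frames (11)
pos 2: 98 -> miss, frames (11 98)
pos 3: 11 -> hit
pos 4: 98 -> hit
pos 5: 37 -> miss, frames (11 98 37)
pos 6: 98 -> hit
pos 7: 37 -> hit
pos 8: 88 -> miss, frames (11 98 37 88)
pos 9: 24 -> miss, evict 11, frames (98 37 88 24)
At position 9, page 11 is evicted.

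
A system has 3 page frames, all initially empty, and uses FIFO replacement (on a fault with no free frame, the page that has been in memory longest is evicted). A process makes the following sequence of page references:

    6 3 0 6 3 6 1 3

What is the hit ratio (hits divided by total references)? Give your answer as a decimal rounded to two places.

0.50

6: fault, frames (6)
3: fault, frames (6 3)
0: fault, frames (6 3 0)
6: hit
3: hit
6: hit
1: fault, evict 6, frames (3 0 1)
3: hit
Hits: 4 of 8 references → 4/8 = 0.5000.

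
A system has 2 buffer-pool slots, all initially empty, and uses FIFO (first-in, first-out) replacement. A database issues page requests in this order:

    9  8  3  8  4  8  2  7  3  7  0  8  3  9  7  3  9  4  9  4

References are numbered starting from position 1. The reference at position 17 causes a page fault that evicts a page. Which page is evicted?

pos 1: 9 -> fault, frames (9)
pos 2: 8 -> fault, frames (9 8)
pos 3: 3 -> fault, evict 9, frames (8 3)
pos 4: 8 -> hit
pos 5: 4 -> fault, evict 8, frames (3 4)
pos 6: 8 -> fault, evict 3, frames (4 8)
pos 7: 2 -> fault, evict 4, frames (8 2)
pos 8: 7 -> fault, evict 8, frames (2 7)
pos 9: 3 -> fault, evict 2, frames (7 3)
pos 10: 7 -> hit
pos 11: 0 -> fault, evict 7, frames (3 0)
pos 12: 8 -> fault, evict 3, frames (0 8)
pos 13: 3 -> fault, evict 0, frames (8 3)
pos 14: 9 -> fault, evict 8, frames (3 9)
pos 15: 7 -> fault, evict 3, frames (9 7)
pos 16: 3 -> fault, evict 9, frames (7 3)
pos 17: 9 -> fault, evict 7, frames (3 9)
At position 17, page 7 is evicted.

7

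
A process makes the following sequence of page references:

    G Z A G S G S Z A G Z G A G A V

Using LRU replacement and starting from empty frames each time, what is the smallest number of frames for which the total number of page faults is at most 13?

f=1: 16 faults
f=2: 11 faults
f=3: 8 faults
f=4: 5 faults
f=5: 5 faults
Smallest f with faults ≤ 13 is 2.

2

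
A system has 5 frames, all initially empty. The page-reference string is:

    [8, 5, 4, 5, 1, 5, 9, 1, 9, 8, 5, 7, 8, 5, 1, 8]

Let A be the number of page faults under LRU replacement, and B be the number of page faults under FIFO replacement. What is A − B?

Under LRU: F F F . F . F . . . . F . . . . → 6 faults.
Under FIFO: F F F . F . F . . . . F F F . . → 8 faults.
A − B = 6 − 8 = -2.

-2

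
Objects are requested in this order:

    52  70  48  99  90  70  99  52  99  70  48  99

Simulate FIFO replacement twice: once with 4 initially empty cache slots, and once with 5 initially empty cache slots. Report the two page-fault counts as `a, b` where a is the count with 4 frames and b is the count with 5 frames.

9, 5

4 frames: F F F F F . . F . F F F → 9 faults.
5 frames: F F F F F . . . . . . . → 5 faults.
5 < 9: adding a frame reduced faults, as is typical.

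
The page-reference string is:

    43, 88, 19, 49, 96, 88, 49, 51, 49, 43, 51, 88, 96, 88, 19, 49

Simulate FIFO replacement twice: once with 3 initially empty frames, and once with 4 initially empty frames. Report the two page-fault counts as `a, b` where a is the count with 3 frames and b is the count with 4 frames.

3 frames: F F F F F F . F F F . F F . F F → 13 faults.
4 frames: F F F F F . . F . F . F . . F F → 10 faults.
10 < 13: adding a frame reduced faults, as is typical.

13, 10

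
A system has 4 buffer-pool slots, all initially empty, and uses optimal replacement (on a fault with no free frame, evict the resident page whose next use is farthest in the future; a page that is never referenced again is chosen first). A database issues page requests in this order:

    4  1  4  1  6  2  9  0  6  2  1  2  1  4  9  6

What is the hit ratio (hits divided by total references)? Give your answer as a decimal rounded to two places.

4 -> fault, frames {4}
1 -> fault, frames {4,1}
4 -> hit
1 -> hit
6 -> fault, frames {4,1,6}
2 -> fault, frames {4,1,6,2}
9 -> fault, evict 4, frames {1,6,2,9}
0 -> fault, evict 9, frames {1,6,2,0}
6 -> hit
2 -> hit
1 -> hit
2 -> hit
1 -> hit
4 -> fault, evict 0, frames {1,6,2,4}
9 -> fault, evict 4, frames {1,6,2,9}
6 -> hit
Hits: 8 of 16 references → 8/16 = 0.5000.

0.50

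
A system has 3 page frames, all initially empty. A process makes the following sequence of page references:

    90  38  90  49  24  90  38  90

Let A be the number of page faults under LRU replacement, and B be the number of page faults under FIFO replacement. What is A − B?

-1

Under LRU: F F . F F . F . → 5 faults.
Under FIFO: F F . F F F F . → 6 faults.
A − B = 5 − 6 = -1.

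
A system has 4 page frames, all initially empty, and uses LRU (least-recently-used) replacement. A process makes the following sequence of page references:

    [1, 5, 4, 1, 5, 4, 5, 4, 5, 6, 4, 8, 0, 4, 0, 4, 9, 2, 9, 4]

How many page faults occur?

8

1 -> fault, frames [1]
5 -> fault, frames [1, 5]
4 -> fault, frames [1, 5, 4]
1 -> hit
5 -> hit
4 -> hit
5 -> hit
4 -> hit
5 -> hit
6 -> fault, frames [1, 4, 5, 6]
4 -> hit
8 -> fault, evict 1, frames [5, 6, 4, 8]
0 -> fault, evict 5, frames [6, 4, 8, 0]
4 -> hit
0 -> hit
4 -> hit
9 -> fault, evict 6, frames [8, 0, 4, 9]
2 -> fault, evict 8, frames [0, 4, 9, 2]
9 -> hit
4 -> hit
Page faults: 8.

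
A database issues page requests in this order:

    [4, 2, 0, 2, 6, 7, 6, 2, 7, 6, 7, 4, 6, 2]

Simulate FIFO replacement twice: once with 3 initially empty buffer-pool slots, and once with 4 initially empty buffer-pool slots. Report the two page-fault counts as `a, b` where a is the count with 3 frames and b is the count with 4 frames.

8, 7

3 frames: F F F . F F . F . . . F F . → 8 faults.
4 frames: F F F . F F . . . . . F . F → 7 faults.
7 < 8: adding a frame reduced faults, as is typical.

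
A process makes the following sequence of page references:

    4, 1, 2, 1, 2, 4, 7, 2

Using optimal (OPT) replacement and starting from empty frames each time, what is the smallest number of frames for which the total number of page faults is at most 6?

f=1: 8 faults
f=2: 5 faults
f=3: 4 faults
f=4: 4 faults
Smallest f with faults ≤ 6 is 2.

2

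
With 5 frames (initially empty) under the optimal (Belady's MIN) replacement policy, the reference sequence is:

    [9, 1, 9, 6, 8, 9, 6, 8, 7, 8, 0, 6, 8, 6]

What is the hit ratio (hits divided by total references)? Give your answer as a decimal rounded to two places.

0.57

9: fault, frames (9)
1: fault, frames (9 1)
9: hit
6: fault, frames (9 1 6)
8: fault, frames (9 1 6 8)
9: hit
6: hit
8: hit
7: fault, frames (9 1 6 8 7)
8: hit
0: fault, evict 7, frames (9 1 6 8 0)
6: hit
8: hit
6: hit
Hits: 8 of 14 references → 8/14 = 0.5714.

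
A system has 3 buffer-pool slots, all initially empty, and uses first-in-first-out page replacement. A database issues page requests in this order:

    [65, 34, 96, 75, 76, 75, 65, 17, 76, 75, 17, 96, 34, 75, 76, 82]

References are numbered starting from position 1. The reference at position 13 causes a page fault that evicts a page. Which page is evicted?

17

pos 1: 65: fault, frames (65)
pos 2: 34: fault, frames (65 34)
pos 3: 96: fault, frames (65 34 96)
pos 4: 75: fault, evict 65, frames (34 96 75)
pos 5: 76: fault, evict 34, frames (96 75 76)
pos 6: 75: hit
pos 7: 65: fault, evict 96, frames (75 76 65)
pos 8: 17: fault, evict 75, frames (76 65 17)
pos 9: 76: hit
pos 10: 75: fault, evict 76, frames (65 17 75)
pos 11: 17: hit
pos 12: 96: fault, evict 65, frames (17 75 96)
pos 13: 34: fault, evict 17, frames (75 96 34)
At position 13, page 17 is evicted.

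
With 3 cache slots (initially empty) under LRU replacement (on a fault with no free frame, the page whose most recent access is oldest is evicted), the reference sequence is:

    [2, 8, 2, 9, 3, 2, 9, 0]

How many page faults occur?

5

2: fault, frames {2}
8: fault, frames {2,8}
2: hit
9: fault, frames {8,2,9}
3: fault, evict 8, frames {2,9,3}
2: hit
9: hit
0: fault, evict 3, frames {2,9,0}
Page faults: 5.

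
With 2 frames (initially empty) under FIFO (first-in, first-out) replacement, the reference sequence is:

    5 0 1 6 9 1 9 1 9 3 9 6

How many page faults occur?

5 → fault, frames [5]
0 → fault, frames [5, 0]
1 → fault, evict 5, frames [0, 1]
6 → fault, evict 0, frames [1, 6]
9 → fault, evict 1, frames [6, 9]
1 → fault, evict 6, frames [9, 1]
9 → hit
1 → hit
9 → hit
3 → fault, evict 9, frames [1, 3]
9 → fault, evict 1, frames [3, 9]
6 → fault, evict 3, frames [9, 6]
Page faults: 9.

9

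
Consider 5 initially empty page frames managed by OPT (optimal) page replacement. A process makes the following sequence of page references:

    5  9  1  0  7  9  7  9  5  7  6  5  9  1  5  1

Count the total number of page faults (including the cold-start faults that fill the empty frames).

5 → fault, frames [5]
9 → fault, frames [5, 9]
1 → fault, frames [5, 9, 1]
0 → fault, frames [5, 9, 1, 0]
7 → fault, frames [5, 9, 1, 0, 7]
9 → hit
7 → hit
9 → hit
5 → hit
7 → hit
6 → fault, evict 7, frames [5, 9, 1, 0, 6]
5 → hit
9 → hit
1 → hit
5 → hit
1 → hit
Page faults: 6.

6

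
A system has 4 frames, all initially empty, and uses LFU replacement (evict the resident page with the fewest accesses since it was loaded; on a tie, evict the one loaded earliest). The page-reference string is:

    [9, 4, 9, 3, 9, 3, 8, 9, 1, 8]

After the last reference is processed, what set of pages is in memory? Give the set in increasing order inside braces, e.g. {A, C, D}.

{1, 3, 8, 9}

9 -> miss, frames (9)
4 -> miss, frames (9 4)
9 -> hit
3 -> miss, frames (9 4 3)
9 -> hit
3 -> hit
8 -> miss, frames (9 4 3 8)
9 -> hit
1 -> miss, evict 4, frames (9 3 8 1)
8 -> hit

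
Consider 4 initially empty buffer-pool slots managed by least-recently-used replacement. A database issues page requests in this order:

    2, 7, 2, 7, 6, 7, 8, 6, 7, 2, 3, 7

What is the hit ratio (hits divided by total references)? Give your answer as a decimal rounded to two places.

0.58

2: miss, frames (2)
7: miss, frames (2 7)
2: hit
7: hit
6: miss, frames (2 7 6)
7: hit
8: miss, frames (2 6 7 8)
6: hit
7: hit
2: hit
3: miss, evict 8, frames (6 7 2 3)
7: hit
Hits: 7 of 12 references → 7/12 = 0.5833.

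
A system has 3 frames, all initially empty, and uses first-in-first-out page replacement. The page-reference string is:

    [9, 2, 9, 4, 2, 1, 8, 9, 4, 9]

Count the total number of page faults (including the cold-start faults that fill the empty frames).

7

9 -> fault, frames [9]
2 -> fault, frames [9, 2]
9 -> hit
4 -> fault, frames [9, 2, 4]
2 -> hit
1 -> fault, evict 9, frames [2, 4, 1]
8 -> fault, evict 2, frames [4, 1, 8]
9 -> fault, evict 4, frames [1, 8, 9]
4 -> fault, evict 1, frames [8, 9, 4]
9 -> hit
Page faults: 7.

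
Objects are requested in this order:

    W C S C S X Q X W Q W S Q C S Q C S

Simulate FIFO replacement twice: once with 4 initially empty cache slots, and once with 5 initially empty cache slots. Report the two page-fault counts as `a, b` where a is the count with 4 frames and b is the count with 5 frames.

8, 5

4 frames: F F F . . F F . F . . . . F F . . . → 8 faults.
5 frames: F F F . . F F . . . . . . . . . . . → 5 faults.
5 < 8: adding a frame reduced faults, as is typical.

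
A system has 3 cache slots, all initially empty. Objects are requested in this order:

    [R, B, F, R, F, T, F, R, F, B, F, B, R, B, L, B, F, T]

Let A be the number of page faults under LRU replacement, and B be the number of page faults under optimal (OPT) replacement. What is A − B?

Under LRU: F F F . . F . . . F . . . . F . F F → 8 faults.
Under OPT: F F F . . F . . . F . . . . F . . F → 7 faults.
A − B = 8 − 7 = 1.

1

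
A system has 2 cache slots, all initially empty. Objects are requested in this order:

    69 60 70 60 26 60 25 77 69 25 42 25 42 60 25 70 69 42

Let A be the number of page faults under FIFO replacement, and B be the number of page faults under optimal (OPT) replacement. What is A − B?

Under FIFO: F F F . F F F F F F F . . F F F F F → 15 faults.
Under OPT: F F F . F . F F F . F . . F . F F F → 12 faults.
A − B = 15 − 12 = 3.

3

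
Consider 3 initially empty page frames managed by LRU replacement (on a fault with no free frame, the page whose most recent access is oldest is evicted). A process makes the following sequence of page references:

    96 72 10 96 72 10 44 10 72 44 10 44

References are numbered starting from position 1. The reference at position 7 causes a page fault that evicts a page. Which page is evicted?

pos 1: 96 → fault, frames (96)
pos 2: 72 → fault, frames (96 72)
pos 3: 10 → fault, frames (96 72 10)
pos 4: 96 → hit
pos 5: 72 → hit
pos 6: 10 → hit
pos 7: 44 → fault, evict 96, frames (72 10 44)
At position 7, page 96 is evicted.

96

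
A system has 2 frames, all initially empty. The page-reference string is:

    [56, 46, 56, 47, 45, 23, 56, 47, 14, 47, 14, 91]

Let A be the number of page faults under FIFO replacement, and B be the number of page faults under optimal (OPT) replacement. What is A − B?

1

Under FIFO: F F . F F F F F F . . F → 9 faults.
Under OPT: F F . F F F . F F . . F → 8 faults.
A − B = 9 − 8 = 1.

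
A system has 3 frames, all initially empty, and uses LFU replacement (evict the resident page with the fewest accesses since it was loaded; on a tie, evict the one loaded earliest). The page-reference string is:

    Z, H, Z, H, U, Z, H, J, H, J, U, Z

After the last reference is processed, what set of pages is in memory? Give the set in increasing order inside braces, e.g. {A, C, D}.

{H, U, Z}

Z → fault, frames (Z)
H → fault, frames (Z H)
Z → hit
H → hit
U → fault, frames (Z H U)
Z → hit
H → hit
J → fault, evict U, frames (Z H J)
H → hit
J → hit
U → fault, evict J, frames (Z H U)
Z → hit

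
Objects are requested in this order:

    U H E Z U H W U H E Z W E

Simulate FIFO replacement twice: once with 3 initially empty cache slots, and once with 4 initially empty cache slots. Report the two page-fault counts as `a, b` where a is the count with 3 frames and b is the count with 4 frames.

3 frames: F F F F F F F . . F F . . → 9 faults.
4 frames: F F F F . . F F F F F F . → 10 faults.
10 > 9: adding a frame increased faults — Belady's anomaly.

9, 10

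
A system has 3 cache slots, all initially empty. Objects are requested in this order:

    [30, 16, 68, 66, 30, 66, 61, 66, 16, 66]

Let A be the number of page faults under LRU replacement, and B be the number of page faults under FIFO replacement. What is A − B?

Under LRU: F F F F F . F . F . → 7 faults.
Under FIFO: F F F F F . F . F F → 8 faults.
A − B = 7 − 8 = -1.

-1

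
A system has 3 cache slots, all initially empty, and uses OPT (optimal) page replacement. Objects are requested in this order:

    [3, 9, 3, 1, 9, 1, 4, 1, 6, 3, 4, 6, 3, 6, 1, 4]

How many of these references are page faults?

6

3: miss, frames {3}
9: miss, frames {3,9}
3: hit
1: miss, frames {3,9,1}
9: hit
1: hit
4: miss, evict 9, frames {3,1,4}
1: hit
6: miss, evict 1, frames {3,4,6}
3: hit
4: hit
6: hit
3: hit
6: hit
1: miss, evict 6, frames {3,4,1}
4: hit
Page faults: 6.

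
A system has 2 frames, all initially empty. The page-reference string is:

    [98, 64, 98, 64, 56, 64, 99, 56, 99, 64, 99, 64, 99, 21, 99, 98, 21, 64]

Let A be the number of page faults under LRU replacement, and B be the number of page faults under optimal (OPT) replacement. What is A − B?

2

Under LRU: F F . . F . F F . F . . . F . F F F → 10 faults.
Under OPT: F F . . F . F . . F . . . F . F . F → 8 faults.
A − B = 10 − 8 = 2.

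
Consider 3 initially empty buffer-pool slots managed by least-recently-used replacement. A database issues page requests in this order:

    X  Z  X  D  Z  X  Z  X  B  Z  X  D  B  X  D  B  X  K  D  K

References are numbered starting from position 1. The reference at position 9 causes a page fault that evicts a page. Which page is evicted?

pos 1: X → miss, frames [X]
pos 2: Z → miss, frames [X, Z]
pos 3: X → hit
pos 4: D → miss, frames [Z, X, D]
pos 5: Z → hit
pos 6: X → hit
pos 7: Z → hit
pos 8: X → hit
pos 9: B → miss, evict D, frames [Z, X, B]
At position 9, page D is evicted.

D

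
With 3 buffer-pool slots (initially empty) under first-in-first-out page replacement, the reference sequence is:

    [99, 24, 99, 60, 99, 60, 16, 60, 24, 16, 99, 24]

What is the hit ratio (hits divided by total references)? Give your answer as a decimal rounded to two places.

99 -> miss, frames {99}
24 -> miss, frames {99,24}
99 -> hit
60 -> miss, frames {99,24,60}
99 -> hit
60 -> hit
16 -> miss, evict 99, frames {24,60,16}
60 -> hit
24 -> hit
16 -> hit
99 -> miss, evict 24, frames {60,16,99}
24 -> miss, evict 60, frames {16,99,24}
Hits: 6 of 12 references → 6/12 = 0.5000.

0.50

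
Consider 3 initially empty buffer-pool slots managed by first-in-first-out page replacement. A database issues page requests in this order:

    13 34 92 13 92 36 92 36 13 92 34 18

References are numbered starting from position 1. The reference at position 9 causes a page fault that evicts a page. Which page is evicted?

pos 1: 13: fault, frames {13}
pos 2: 34: fault, frames {13,34}
pos 3: 92: fault, frames {13,34,92}
pos 4: 13: hit
pos 5: 92: hit
pos 6: 36: fault, evict 13, frames {34,92,36}
pos 7: 92: hit
pos 8: 36: hit
pos 9: 13: fault, evict 34, frames {92,36,13}
At position 9, page 34 is evicted.

34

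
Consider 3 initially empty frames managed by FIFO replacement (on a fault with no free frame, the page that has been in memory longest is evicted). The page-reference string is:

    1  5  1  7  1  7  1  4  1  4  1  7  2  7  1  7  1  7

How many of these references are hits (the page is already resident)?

11

1 → fault, frames {1}
5 → fault, frames {1,5}
1 → hit
7 → fault, frames {1,5,7}
1 → hit
7 → hit
1 → hit
4 → fault, evict 1, frames {5,7,4}
1 → fault, evict 5, frames {7,4,1}
4 → hit
1 → hit
7 → hit
2 → fault, evict 7, frames {4,1,2}
7 → fault, evict 4, frames {1,2,7}
1 → hit
7 → hit
1 → hit
7 → hit
Hits: 11.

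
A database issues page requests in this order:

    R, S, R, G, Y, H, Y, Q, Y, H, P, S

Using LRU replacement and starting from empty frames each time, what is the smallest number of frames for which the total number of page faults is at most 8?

3

f=1: 12 faults
f=2: 9 faults
f=3: 8 faults
f=4: 8 faults
f=5: 8 faults
f=6: 8 faults
f=7: 7 faults
Smallest f with faults ≤ 8 is 3.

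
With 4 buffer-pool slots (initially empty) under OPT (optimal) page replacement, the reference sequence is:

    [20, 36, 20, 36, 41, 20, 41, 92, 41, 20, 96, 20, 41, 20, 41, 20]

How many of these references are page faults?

5

20: fault, frames [20]
36: fault, frames [20, 36]
20: hit
36: hit
41: fault, frames [20, 36, 41]
20: hit
41: hit
92: fault, frames [20, 36, 41, 92]
41: hit
20: hit
96: fault, evict 92, frames [20, 36, 41, 96]
20: hit
41: hit
20: hit
41: hit
20: hit
Page faults: 5.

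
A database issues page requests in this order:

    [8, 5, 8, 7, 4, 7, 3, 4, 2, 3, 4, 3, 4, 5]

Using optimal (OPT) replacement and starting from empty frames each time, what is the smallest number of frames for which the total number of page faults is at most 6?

f=1: 14 faults
f=2: 8 faults
f=3: 7 faults
f=4: 6 faults
f=5: 6 faults
f=6: 6 faults
Smallest f with faults ≤ 6 is 4.

4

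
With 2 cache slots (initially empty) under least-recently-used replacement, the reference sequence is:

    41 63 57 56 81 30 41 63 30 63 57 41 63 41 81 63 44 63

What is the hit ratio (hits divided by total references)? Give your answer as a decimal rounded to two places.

0.17

41 -> fault, frames (41)
63 -> fault, frames (41 63)
57 -> fault, evict 41, frames (63 57)
56 -> fault, evict 63, frames (57 56)
81 -> fault, evict 57, frames (56 81)
30 -> fault, evict 56, frames (81 30)
41 -> fault, evict 81, frames (30 41)
63 -> fault, evict 30, frames (41 63)
30 -> fault, evict 41, frames (63 30)
63 -> hit
57 -> fault, evict 30, frames (63 57)
41 -> fault, evict 63, frames (57 41)
63 -> fault, evict 57, frames (41 63)
41 -> hit
81 -> fault, evict 63, frames (41 81)
63 -> fault, evict 41, frames (81 63)
44 -> fault, evict 81, frames (63 44)
63 -> hit
Hits: 3 of 18 references → 3/18 = 0.1667.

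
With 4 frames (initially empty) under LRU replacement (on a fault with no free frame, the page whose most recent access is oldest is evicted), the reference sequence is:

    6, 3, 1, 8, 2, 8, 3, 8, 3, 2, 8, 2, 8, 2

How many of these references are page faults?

5

6 → fault, frames [6]
3 → fault, frames [6, 3]
1 → fault, frames [6, 3, 1]
8 → fault, frames [6, 3, 1, 8]
2 → fault, evict 6, frames [3, 1, 8, 2]
8 → hit
3 → hit
8 → hit
3 → hit
2 → hit
8 → hit
2 → hit
8 → hit
2 → hit
Page faults: 5.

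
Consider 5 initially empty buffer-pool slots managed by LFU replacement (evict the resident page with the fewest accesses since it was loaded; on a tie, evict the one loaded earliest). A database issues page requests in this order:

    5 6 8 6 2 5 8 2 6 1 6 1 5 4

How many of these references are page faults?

6

5 -> miss, frames [5]
6 -> miss, frames [5, 6]
8 -> miss, frames [5, 6, 8]
6 -> hit
2 -> miss, frames [5, 6, 8, 2]
5 -> hit
8 -> hit
2 -> hit
6 -> hit
1 -> miss, frames [5, 6, 8, 2, 1]
6 -> hit
1 -> hit
5 -> hit
4 -> miss, evict 8, frames [5, 6, 2, 1, 4]
Page faults: 6.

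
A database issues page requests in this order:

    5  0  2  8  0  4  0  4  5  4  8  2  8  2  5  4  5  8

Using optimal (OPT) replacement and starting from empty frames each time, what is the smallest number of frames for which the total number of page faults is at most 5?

5

f=1: 18 faults
f=2: 11 faults
f=3: 8 faults
f=4: 6 faults
f=5: 5 faults
Smallest f with faults ≤ 5 is 5.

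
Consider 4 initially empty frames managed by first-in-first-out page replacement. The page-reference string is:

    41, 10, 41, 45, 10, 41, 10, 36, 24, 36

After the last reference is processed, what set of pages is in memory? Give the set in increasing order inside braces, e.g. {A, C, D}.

{10, 24, 36, 45}

41 -> fault, frames {41}
10 -> fault, frames {41,10}
41 -> hit
45 -> fault, frames {41,10,45}
10 -> hit
41 -> hit
10 -> hit
36 -> fault, frames {41,10,45,36}
24 -> fault, evict 41, frames {10,45,36,24}
36 -> hit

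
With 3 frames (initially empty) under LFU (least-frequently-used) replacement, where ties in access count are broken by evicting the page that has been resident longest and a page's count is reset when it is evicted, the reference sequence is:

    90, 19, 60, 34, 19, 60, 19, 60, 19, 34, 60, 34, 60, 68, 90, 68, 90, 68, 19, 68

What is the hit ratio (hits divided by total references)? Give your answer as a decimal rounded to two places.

90 -> miss, frames {90}
19 -> miss, frames {90,19}
60 -> miss, frames {90,19,60}
34 -> miss, evict 90, frames {19,60,34}
19 -> hit
60 -> hit
19 -> hit
60 -> hit
19 -> hit
34 -> hit
60 -> hit
34 -> hit
60 -> hit
68 -> miss, evict 34, frames {19,60,68}
90 -> miss, evict 68, frames {19,60,90}
68 -> miss, evict 90, frames {19,60,68}
90 -> miss, evict 68, frames {19,60,90}
68 -> miss, evict 90, frames {19,60,68}
19 -> hit
68 -> hit
Hits: 11 of 20 references → 11/20 = 0.5500.

0.55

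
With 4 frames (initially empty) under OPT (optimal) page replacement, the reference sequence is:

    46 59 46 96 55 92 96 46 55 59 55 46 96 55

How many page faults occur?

6

46: fault, frames [46]
59: fault, frames [46, 59]
46: hit
96: fault, frames [46, 59, 96]
55: fault, frames [46, 59, 96, 55]
92: fault, evict 59, frames [46, 96, 55, 92]
96: hit
46: hit
55: hit
59: fault, evict 92, frames [46, 96, 55, 59]
55: hit
46: hit
96: hit
55: hit
Page faults: 6.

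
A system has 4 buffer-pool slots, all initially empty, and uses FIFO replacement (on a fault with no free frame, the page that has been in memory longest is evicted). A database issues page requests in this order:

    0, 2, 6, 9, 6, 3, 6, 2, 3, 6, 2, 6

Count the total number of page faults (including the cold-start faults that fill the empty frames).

5

0 → miss, frames (0)
2 → miss, frames (0 2)
6 → miss, frames (0 2 6)
9 → miss, frames (0 2 6 9)
6 → hit
3 → miss, evict 0, frames (2 6 9 3)
6 → hit
2 → hit
3 → hit
6 → hit
2 → hit
6 → hit
Page faults: 5.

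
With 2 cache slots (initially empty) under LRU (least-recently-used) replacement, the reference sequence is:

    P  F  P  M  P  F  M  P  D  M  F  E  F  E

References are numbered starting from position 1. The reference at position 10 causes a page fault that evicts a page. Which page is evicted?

P

pos 1: P → miss, frames (P)
pos 2: F → miss, frames (P F)
pos 3: P → hit
pos 4: M → miss, evict F, frames (P M)
pos 5: P → hit
pos 6: F → miss, evict M, frames (P F)
pos 7: M → miss, evict P, frames (F M)
pos 8: P → miss, evict F, frames (M P)
pos 9: D → miss, evict M, frames (P D)
pos 10: M → miss, evict P, frames (D M)
At position 10, page P is evicted.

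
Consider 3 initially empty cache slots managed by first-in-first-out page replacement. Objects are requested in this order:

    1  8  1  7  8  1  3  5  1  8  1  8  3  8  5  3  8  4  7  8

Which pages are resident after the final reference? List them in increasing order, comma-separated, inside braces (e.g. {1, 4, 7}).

{4, 7, 8}

1 → fault, frames {1}
8 → fault, frames {1,8}
1 → hit
7 → fault, frames {1,8,7}
8 → hit
1 → hit
3 → fault, evict 1, frames {8,7,3}
5 → fault, evict 8, frames {7,3,5}
1 → fault, evict 7, frames {3,5,1}
8 → fault, evict 3, frames {5,1,8}
1 → hit
8 → hit
3 → fault, evict 5, frames {1,8,3}
8 → hit
5 → fault, evict 1, frames {8,3,5}
3 → hit
8 → hit
4 → fault, evict 8, frames {3,5,4}
7 → fault, evict 3, frames {5,4,7}
8 → fault, evict 5, frames {4,7,8}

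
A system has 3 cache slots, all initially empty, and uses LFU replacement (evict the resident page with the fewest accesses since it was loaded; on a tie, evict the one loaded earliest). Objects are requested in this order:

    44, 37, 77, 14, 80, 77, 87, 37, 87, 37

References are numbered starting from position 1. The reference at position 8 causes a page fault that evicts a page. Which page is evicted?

pos 1: 44 → miss, frames (44)
pos 2: 37 → miss, frames (44 37)
pos 3: 77 → miss, frames (44 37 77)
pos 4: 14 → miss, evict 44, frames (37 77 14)
pos 5: 80 → miss, evict 37, frames (77 14 80)
pos 6: 77 → hit
pos 7: 87 → miss, evict 14, frames (77 80 87)
pos 8: 37 → miss, evict 80, frames (77 87 37)
At position 8, page 80 is evicted.

80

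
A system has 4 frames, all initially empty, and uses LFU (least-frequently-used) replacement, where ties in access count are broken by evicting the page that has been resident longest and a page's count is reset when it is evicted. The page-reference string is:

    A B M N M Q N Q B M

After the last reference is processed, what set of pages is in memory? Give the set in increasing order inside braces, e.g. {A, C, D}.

{B, M, N, Q}

A -> fault, frames [A]
B -> fault, frames [A, B]
M -> fault, frames [A, B, M]
N -> fault, frames [A, B, M, N]
M -> hit
Q -> fault, evict A, frames [B, M, N, Q]
N -> hit
Q -> hit
B -> hit
M -> hit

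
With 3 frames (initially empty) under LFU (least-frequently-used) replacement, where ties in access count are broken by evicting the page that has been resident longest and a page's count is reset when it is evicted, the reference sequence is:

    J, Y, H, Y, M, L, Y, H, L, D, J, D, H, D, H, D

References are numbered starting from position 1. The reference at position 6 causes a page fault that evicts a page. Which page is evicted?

H

pos 1: J -> fault, frames (J)
pos 2: Y -> fault, frames (J Y)
pos 3: H -> fault, frames (J Y H)
pos 4: Y -> hit
pos 5: M -> fault, evict J, frames (Y H M)
pos 6: L -> fault, evict H, frames (Y M L)
At position 6, page H is evicted.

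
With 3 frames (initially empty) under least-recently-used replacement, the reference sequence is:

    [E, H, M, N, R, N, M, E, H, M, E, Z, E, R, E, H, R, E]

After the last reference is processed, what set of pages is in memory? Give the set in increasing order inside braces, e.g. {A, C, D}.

E: fault, frames (E)
H: fault, frames (E H)
M: fault, frames (E H M)
N: fault, evict E, frames (H M N)
R: fault, evict H, frames (M N R)
N: hit
M: hit
E: fault, evict R, frames (N M E)
H: fault, evict N, frames (M E H)
M: hit
E: hit
Z: fault, evict H, frames (M E Z)
E: hit
R: fault, evict M, frames (Z E R)
E: hit
H: fault, evict Z, frames (R E H)
R: hit
E: hit

{E, H, R}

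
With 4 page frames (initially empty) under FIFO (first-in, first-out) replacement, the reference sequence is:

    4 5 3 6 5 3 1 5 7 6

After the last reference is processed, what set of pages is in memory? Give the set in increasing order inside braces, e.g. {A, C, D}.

4 → miss, frames (4)
5 → miss, frames (4 5)
3 → miss, frames (4 5 3)
6 → miss, frames (4 5 3 6)
5 → hit
3 → hit
1 → miss, evict 4, frames (5 3 6 1)
5 → hit
7 → miss, evict 5, frames (3 6 1 7)
6 → hit

{1, 3, 6, 7}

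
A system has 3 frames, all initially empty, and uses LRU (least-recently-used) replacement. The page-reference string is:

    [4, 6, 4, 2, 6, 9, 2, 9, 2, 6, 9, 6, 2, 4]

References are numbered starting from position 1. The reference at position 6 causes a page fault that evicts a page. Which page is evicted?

4

pos 1: 4 -> miss, frames {4}
pos 2: 6 -> miss, frames {4,6}
pos 3: 4 -> hit
pos 4: 2 -> miss, frames {6,4,2}
pos 5: 6 -> hit
pos 6: 9 -> miss, evict 4, frames {2,6,9}
At position 6, page 4 is evicted.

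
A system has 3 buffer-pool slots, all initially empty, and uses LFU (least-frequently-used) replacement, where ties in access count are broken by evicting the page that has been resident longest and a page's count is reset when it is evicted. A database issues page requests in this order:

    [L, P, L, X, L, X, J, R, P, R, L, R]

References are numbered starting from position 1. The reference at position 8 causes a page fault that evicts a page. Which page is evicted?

pos 1: L → fault, frames (L)
pos 2: P → fault, frames (L P)
pos 3: L → hit
pos 4: X → fault, frames (L P X)
pos 5: L → hit
pos 6: X → hit
pos 7: J → fault, evict P, frames (L X J)
pos 8: R → fault, evict J, frames (L X R)
At position 8, page J is evicted.

J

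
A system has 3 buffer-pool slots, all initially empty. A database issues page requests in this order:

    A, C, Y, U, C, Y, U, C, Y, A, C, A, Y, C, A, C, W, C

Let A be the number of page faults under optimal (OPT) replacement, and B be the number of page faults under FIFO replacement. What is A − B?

Under OPT: F F F F . . . . . F . . . . . . F . → 6 faults.
Under FIFO: F F F F . . . . . F F . F . . . F . → 8 faults.
A − B = 6 − 8 = -2.

-2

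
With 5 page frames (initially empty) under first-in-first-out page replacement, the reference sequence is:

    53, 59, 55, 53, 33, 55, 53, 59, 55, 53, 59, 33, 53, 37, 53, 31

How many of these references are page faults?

53: miss, frames [53]
59: miss, frames [53, 59]
55: miss, frames [53, 59, 55]
53: hit
33: miss, frames [53, 59, 55, 33]
55: hit
53: hit
59: hit
55: hit
53: hit
59: hit
33: hit
53: hit
37: miss, frames [53, 59, 55, 33, 37]
53: hit
31: miss, evict 53, frames [59, 55, 33, 37, 31]
Page faults: 6.

6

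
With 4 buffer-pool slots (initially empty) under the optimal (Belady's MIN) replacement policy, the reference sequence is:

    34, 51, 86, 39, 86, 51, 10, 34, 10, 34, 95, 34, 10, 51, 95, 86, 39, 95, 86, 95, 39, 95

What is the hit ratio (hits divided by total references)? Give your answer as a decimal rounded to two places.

34 -> fault, frames (34)
51 -> fault, frames (34 51)
86 -> fault, frames (34 51 86)
39 -> fault, frames (34 51 86 39)
86 -> hit
51 -> hit
10 -> fault, evict 39, frames (34 51 86 10)
34 -> hit
10 -> hit
34 -> hit
95 -> fault, evict 86, frames (34 51 10 95)
34 -> hit
10 -> hit
51 -> hit
95 -> hit
86 -> fault, evict 10, frames (34 51 95 86)
39 -> fault, evict 51, frames (34 95 86 39)
95 -> hit
86 -> hit
95 -> hit
39 -> hit
95 -> hit
Hits: 14 of 22 references → 14/22 = 0.6364.

0.64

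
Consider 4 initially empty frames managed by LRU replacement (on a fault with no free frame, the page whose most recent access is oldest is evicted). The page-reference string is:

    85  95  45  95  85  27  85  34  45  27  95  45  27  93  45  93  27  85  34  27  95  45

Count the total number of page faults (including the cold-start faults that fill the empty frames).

12

85: miss, frames [85]
95: miss, frames [85, 95]
45: miss, frames [85, 95, 45]
95: hit
85: hit
27: miss, frames [45, 95, 85, 27]
85: hit
34: miss, evict 45, frames [95, 27, 85, 34]
45: miss, evict 95, frames [27, 85, 34, 45]
27: hit
95: miss, evict 85, frames [34, 45, 27, 95]
45: hit
27: hit
93: miss, evict 34, frames [95, 45, 27, 93]
45: hit
93: hit
27: hit
85: miss, evict 95, frames [45, 93, 27, 85]
34: miss, evict 45, frames [93, 27, 85, 34]
27: hit
95: miss, evict 93, frames [85, 34, 27, 95]
45: miss, evict 85, frames [34, 27, 95, 45]
Page faults: 12.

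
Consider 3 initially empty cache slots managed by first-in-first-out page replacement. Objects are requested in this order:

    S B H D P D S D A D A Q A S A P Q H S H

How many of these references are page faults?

15

S: miss, frames {S}
B: miss, frames {S,B}
H: miss, frames {S,B,H}
D: miss, evict S, frames {B,H,D}
P: miss, evict B, frames {H,D,P}
D: hit
S: miss, evict H, frames {D,P,S}
D: hit
A: miss, evict D, frames {P,S,A}
D: miss, evict P, frames {S,A,D}
A: hit
Q: miss, evict S, frames {A,D,Q}
A: hit
S: miss, evict A, frames {D,Q,S}
A: miss, evict D, frames {Q,S,A}
P: miss, evict Q, frames {S,A,P}
Q: miss, evict S, frames {A,P,Q}
H: miss, evict A, frames {P,Q,H}
S: miss, evict P, frames {Q,H,S}
H: hit
Page faults: 15.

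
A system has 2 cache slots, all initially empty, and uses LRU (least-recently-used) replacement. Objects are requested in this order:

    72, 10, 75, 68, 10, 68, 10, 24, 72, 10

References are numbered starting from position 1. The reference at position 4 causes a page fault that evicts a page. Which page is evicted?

pos 1: 72 → fault, frames (72)
pos 2: 10 → fault, frames (72 10)
pos 3: 75 → fault, evict 72, frames (10 75)
pos 4: 68 → fault, evict 10, frames (75 68)
At position 4, page 10 is evicted.

10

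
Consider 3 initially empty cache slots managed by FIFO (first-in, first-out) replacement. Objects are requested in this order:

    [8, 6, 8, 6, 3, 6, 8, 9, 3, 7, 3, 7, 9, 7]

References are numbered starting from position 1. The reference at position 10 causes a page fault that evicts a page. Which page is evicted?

6

pos 1: 8: fault, frames {8}
pos 2: 6: fault, frames {8,6}
pos 3: 8: hit
pos 4: 6: hit
pos 5: 3: fault, frames {8,6,3}
pos 6: 6: hit
pos 7: 8: hit
pos 8: 9: fault, evict 8, frames {6,3,9}
pos 9: 3: hit
pos 10: 7: fault, evict 6, frames {3,9,7}
At position 10, page 6 is evicted.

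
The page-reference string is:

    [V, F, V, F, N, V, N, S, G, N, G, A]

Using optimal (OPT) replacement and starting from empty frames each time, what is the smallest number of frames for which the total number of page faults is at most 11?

f=1: 12 faults
f=2: 6 faults
f=3: 6 faults
f=4: 6 faults
f=5: 6 faults
f=6: 6 faults
Smallest f with faults ≤ 11 is 2.

2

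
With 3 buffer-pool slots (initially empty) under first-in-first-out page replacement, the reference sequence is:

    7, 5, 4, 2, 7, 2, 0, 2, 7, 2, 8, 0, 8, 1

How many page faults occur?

7 → fault, frames (7)
5 → fault, frames (7 5)
4 → fault, frames (7 5 4)
2 → fault, evict 7, frames (5 4 2)
7 → fault, evict 5, frames (4 2 7)
2 → hit
0 → fault, evict 4, frames (2 7 0)
2 → hit
7 → hit
2 → hit
8 → fault, evict 2, frames (7 0 8)
0 → hit
8 → hit
1 → fault, evict 7, frames (0 8 1)
Page faults: 8.

8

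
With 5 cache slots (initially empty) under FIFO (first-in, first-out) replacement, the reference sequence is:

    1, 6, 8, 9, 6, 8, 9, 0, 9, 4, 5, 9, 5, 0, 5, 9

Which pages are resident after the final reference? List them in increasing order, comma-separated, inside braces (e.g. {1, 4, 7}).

{0, 4, 5, 8, 9}

1: miss, frames [1]
6: miss, frames [1, 6]
8: miss, frames [1, 6, 8]
9: miss, frames [1, 6, 8, 9]
6: hit
8: hit
9: hit
0: miss, frames [1, 6, 8, 9, 0]
9: hit
4: miss, evict 1, frames [6, 8, 9, 0, 4]
5: miss, evict 6, frames [8, 9, 0, 4, 5]
9: hit
5: hit
0: hit
5: hit
9: hit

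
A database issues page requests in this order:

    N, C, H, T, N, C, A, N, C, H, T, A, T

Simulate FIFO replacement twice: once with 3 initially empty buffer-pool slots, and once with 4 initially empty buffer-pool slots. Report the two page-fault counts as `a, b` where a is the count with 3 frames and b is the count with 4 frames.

9, 10

3 frames: F F F F F F F . . F F . . → 9 faults.
4 frames: F F F F . . F F F F F F . → 10 faults.
10 > 9: adding a frame increased faults — Belady's anomaly.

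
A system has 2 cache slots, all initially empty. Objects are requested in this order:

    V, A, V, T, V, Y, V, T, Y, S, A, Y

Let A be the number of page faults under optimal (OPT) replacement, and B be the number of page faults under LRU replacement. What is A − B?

Under OPT: F F . F . F . F . F F . → 7 faults.
Under LRU: F F . F . F . F F F F F → 9 faults.
A − B = 7 − 9 = -2.

-2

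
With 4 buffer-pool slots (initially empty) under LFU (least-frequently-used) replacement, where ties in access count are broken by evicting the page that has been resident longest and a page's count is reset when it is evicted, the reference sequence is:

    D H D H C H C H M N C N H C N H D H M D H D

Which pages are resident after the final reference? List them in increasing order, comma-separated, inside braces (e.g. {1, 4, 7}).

D: miss, frames (D)
H: miss, frames (D H)
D: hit
H: hit
C: miss, frames (D H C)
H: hit
C: hit
H: hit
M: miss, frames (D H C M)
N: miss, evict M, frames (D H C N)
C: hit
N: hit
H: hit
C: hit
N: hit
H: hit
D: hit
H: hit
M: miss, evict D, frames (H C N M)
D: miss, evict M, frames (H C N D)
H: hit
D: hit

{C, D, H, N}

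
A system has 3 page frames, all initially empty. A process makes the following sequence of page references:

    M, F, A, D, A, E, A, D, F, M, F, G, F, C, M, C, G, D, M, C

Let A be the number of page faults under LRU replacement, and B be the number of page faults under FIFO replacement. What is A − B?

Under LRU: F F F F . F . . F F . F . F F . F F F F → 14 faults.
Under FIFO: F F F F . F . . F F . F . F . . . F F . → 11 faults.
A − B = 14 − 11 = 3.

3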